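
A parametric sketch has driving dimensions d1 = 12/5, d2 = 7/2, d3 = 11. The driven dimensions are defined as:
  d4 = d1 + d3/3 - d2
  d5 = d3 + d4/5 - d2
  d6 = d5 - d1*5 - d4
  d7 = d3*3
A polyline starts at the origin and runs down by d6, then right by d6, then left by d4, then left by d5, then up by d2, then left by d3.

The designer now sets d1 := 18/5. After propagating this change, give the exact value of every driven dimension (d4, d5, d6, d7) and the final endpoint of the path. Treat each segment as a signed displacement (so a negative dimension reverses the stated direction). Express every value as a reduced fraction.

d4 = 113/30
d5 = 619/75
d6 = -2027/150
d7 = 33
endpoint = (-548/15, 1276/75)

Apply edit: d1 := 18/5
  d4 = d1 + d3/3 - d2 = 113/30
  d5 = d3 + d4/5 - d2 = 619/75
  d6 = d5 - d1*5 - d4 = -2027/150
  d7 = d3*3 = 33
Walk from origin (0, 0):
  seg 1: down by d6 = -2027/150 → (0, 2027/150)
  seg 2: right by d6 = -2027/150 → (-2027/150, 2027/150)
  seg 3: left by d4 = 113/30 → (-432/25, 2027/150)
  seg 4: left by d5 = 619/75 → (-383/15, 2027/150)
  seg 5: up by d2 = 7/2 → (-383/15, 1276/75)
  seg 6: left by d3 = 11 → (-548/15, 1276/75)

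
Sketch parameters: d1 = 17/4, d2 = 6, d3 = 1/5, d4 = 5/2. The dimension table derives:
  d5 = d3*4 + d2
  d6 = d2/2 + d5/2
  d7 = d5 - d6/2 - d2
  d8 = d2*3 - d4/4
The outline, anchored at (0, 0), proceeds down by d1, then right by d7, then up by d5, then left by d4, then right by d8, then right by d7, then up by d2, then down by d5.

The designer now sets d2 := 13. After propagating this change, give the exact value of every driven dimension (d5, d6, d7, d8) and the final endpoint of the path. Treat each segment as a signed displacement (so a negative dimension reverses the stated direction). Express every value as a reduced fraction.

Apply edit: d2 := 13
  d5 = d3*4 + d2 = 69/5
  d6 = d2/2 + d5/2 = 67/5
  d7 = d5 - d6/2 - d2 = -59/10
  d8 = d2*3 - d4/4 = 307/8
Walk from origin (0, 0):
  seg 1: down by d1 = 17/4 → (0, -17/4)
  seg 2: right by d7 = -59/10 → (-59/10, -17/4)
  seg 3: up by d5 = 69/5 → (-59/10, 191/20)
  seg 4: left by d4 = 5/2 → (-42/5, 191/20)
  seg 5: right by d8 = 307/8 → (1199/40, 191/20)
  seg 6: right by d7 = -59/10 → (963/40, 191/20)
  seg 7: up by d2 = 13 → (963/40, 451/20)
  seg 8: down by d5 = 69/5 → (963/40, 35/4)

d5 = 69/5
d6 = 67/5
d7 = -59/10
d8 = 307/8
endpoint = (963/40, 35/4)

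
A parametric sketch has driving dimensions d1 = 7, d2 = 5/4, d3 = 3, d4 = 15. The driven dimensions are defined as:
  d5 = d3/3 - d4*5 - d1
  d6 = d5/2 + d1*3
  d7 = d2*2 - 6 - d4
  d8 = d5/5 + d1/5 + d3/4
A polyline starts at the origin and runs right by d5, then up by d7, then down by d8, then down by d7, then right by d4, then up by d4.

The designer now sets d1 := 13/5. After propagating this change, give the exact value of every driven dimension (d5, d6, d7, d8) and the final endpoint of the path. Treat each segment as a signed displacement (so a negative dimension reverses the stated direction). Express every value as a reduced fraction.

Apply edit: d1 := 13/5
  d5 = d3/3 - d4*5 - d1 = -383/5
  d6 = d5/2 + d1*3 = -61/2
  d7 = d2*2 - 6 - d4 = -37/2
  d8 = d5/5 + d1/5 + d3/4 = -281/20
Walk from origin (0, 0):
  seg 1: right by d5 = -383/5 → (-383/5, 0)
  seg 2: up by d7 = -37/2 → (-383/5, -37/2)
  seg 3: down by d8 = -281/20 → (-383/5, -89/20)
  seg 4: down by d7 = -37/2 → (-383/5, 281/20)
  seg 5: right by d4 = 15 → (-308/5, 281/20)
  seg 6: up by d4 = 15 → (-308/5, 581/20)

d5 = -383/5
d6 = -61/2
d7 = -37/2
d8 = -281/20
endpoint = (-308/5, 581/20)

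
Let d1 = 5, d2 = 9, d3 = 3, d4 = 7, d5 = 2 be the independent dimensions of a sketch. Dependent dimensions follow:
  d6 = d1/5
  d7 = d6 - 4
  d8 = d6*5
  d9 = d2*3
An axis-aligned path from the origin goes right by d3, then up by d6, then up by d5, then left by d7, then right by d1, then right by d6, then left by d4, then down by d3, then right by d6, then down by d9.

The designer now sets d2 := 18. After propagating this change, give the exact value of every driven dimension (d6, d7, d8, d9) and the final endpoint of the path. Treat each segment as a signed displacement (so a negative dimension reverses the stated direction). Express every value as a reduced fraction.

Apply edit: d2 := 18
  d6 = d1/5 = 1
  d7 = d6 - 4 = -3
  d8 = d6*5 = 5
  d9 = d2*3 = 54
Walk from origin (0, 0):
  seg 1: right by d3 = 3 → (3, 0)
  seg 2: up by d6 = 1 → (3, 1)
  seg 3: up by d5 = 2 → (3, 3)
  seg 4: left by d7 = -3 → (6, 3)
  seg 5: right by d1 = 5 → (11, 3)
  seg 6: right by d6 = 1 → (12, 3)
  seg 7: left by d4 = 7 → (5, 3)
  seg 8: down by d3 = 3 → (5, 0)
  seg 9: right by d6 = 1 → (6, 0)
  seg 10: down by d9 = 54 → (6, -54)

d6 = 1
d7 = -3
d8 = 5
d9 = 54
endpoint = (6, -54)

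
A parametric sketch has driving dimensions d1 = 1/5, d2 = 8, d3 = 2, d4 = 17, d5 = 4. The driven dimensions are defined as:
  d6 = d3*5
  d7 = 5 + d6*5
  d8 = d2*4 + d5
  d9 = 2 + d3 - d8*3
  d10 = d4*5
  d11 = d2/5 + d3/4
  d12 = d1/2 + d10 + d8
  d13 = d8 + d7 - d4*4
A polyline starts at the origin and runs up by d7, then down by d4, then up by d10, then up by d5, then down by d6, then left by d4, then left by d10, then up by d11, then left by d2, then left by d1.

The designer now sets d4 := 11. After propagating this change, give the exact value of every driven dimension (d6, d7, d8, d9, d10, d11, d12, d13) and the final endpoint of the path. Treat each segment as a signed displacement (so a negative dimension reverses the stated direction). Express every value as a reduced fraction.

Apply edit: d4 := 11
  d6 = d3*5 = 10
  d7 = 5 + d6*5 = 55
  d8 = d2*4 + d5 = 36
  d9 = 2 + d3 - d8*3 = -104
  d10 = d4*5 = 55
  d11 = d2/5 + d3/4 = 21/10
  d12 = d1/2 + d10 + d8 = 911/10
  d13 = d8 + d7 - d4*4 = 47
Walk from origin (0, 0):
  seg 1: up by d7 = 55 → (0, 55)
  seg 2: down by d4 = 11 → (0, 44)
  seg 3: up by d10 = 55 → (0, 99)
  seg 4: up by d5 = 4 → (0, 103)
  seg 5: down by d6 = 10 → (0, 93)
  seg 6: left by d4 = 11 → (-11, 93)
  seg 7: left by d10 = 55 → (-66, 93)
  seg 8: up by d11 = 21/10 → (-66, 951/10)
  seg 9: left by d2 = 8 → (-74, 951/10)
  seg 10: left by d1 = 1/5 → (-371/5, 951/10)

d6 = 10
d7 = 55
d8 = 36
d9 = -104
d10 = 55
d11 = 21/10
d12 = 911/10
d13 = 47
endpoint = (-371/5, 951/10)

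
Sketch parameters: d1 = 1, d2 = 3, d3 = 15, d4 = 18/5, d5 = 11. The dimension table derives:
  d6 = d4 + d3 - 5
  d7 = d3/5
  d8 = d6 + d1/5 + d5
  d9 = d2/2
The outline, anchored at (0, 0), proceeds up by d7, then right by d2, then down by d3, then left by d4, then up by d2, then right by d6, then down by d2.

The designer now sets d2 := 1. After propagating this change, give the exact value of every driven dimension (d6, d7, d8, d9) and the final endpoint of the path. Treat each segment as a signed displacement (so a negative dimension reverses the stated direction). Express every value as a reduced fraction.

Apply edit: d2 := 1
  d6 = d4 + d3 - 5 = 68/5
  d7 = d3/5 = 3
  d8 = d6 + d1/5 + d5 = 124/5
  d9 = d2/2 = 1/2
Walk from origin (0, 0):
  seg 1: up by d7 = 3 → (0, 3)
  seg 2: right by d2 = 1 → (1, 3)
  seg 3: down by d3 = 15 → (1, -12)
  seg 4: left by d4 = 18/5 → (-13/5, -12)
  seg 5: up by d2 = 1 → (-13/5, -11)
  seg 6: right by d6 = 68/5 → (11, -11)
  seg 7: down by d2 = 1 → (11, -12)

d6 = 68/5
d7 = 3
d8 = 124/5
d9 = 1/2
endpoint = (11, -12)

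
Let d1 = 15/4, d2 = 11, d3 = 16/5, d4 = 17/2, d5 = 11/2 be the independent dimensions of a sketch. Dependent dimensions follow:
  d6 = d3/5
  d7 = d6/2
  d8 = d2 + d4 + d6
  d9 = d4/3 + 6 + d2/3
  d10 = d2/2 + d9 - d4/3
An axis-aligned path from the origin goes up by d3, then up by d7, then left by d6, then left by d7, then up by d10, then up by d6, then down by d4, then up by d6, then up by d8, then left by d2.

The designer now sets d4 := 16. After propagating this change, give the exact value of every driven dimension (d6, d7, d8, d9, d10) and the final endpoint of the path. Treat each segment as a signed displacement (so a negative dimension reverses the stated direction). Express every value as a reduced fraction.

d6 = 16/25
d7 = 8/25
d8 = 691/25
d9 = 15
d10 = 91/6
endpoint = (-299/25, 4741/150)

Apply edit: d4 := 16
  d6 = d3/5 = 16/25
  d7 = d6/2 = 8/25
  d8 = d2 + d4 + d6 = 691/25
  d9 = d4/3 + 6 + d2/3 = 15
  d10 = d2/2 + d9 - d4/3 = 91/6
Walk from origin (0, 0):
  seg 1: up by d3 = 16/5 → (0, 16/5)
  seg 2: up by d7 = 8/25 → (0, 88/25)
  seg 3: left by d6 = 16/25 → (-16/25, 88/25)
  seg 4: left by d7 = 8/25 → (-24/25, 88/25)
  seg 5: up by d10 = 91/6 → (-24/25, 2803/150)
  seg 6: up by d6 = 16/25 → (-24/25, 2899/150)
  seg 7: down by d4 = 16 → (-24/25, 499/150)
  seg 8: up by d6 = 16/25 → (-24/25, 119/30)
  seg 9: up by d8 = 691/25 → (-24/25, 4741/150)
  seg 10: left by d2 = 11 → (-299/25, 4741/150)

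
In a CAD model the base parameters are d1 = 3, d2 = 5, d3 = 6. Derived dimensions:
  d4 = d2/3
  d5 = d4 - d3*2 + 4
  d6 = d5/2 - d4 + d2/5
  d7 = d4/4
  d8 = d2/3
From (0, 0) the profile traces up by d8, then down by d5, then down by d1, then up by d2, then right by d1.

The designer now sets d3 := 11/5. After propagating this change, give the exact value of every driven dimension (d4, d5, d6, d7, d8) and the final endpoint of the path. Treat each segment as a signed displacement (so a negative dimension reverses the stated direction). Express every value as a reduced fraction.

Apply edit: d3 := 11/5
  d4 = d2/3 = 5/3
  d5 = d4 - d3*2 + 4 = 19/15
  d6 = d5/2 - d4 + d2/5 = -1/30
  d7 = d4/4 = 5/12
  d8 = d2/3 = 5/3
Walk from origin (0, 0):
  seg 1: up by d8 = 5/3 → (0, 5/3)
  seg 2: down by d5 = 19/15 → (0, 2/5)
  seg 3: down by d1 = 3 → (0, -13/5)
  seg 4: up by d2 = 5 → (0, 12/5)
  seg 5: right by d1 = 3 → (3, 12/5)

d4 = 5/3
d5 = 19/15
d6 = -1/30
d7 = 5/12
d8 = 5/3
endpoint = (3, 12/5)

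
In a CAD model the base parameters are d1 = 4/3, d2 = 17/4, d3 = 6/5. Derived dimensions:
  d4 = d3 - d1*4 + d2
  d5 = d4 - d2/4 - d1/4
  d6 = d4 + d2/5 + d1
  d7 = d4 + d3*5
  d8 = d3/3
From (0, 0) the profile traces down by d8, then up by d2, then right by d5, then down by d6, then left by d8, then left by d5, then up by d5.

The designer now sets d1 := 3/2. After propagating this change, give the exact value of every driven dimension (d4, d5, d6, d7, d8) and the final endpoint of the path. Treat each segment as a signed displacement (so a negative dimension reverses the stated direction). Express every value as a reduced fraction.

Apply edit: d1 := 3/2
  d4 = d3 - d1*4 + d2 = -11/20
  d5 = d4 - d2/4 - d1/4 = -159/80
  d6 = d4 + d2/5 + d1 = 9/5
  d7 = d4 + d3*5 = 109/20
  d8 = d3/3 = 2/5
Walk from origin (0, 0):
  seg 1: down by d8 = 2/5 → (0, -2/5)
  seg 2: up by d2 = 17/4 → (0, 77/20)
  seg 3: right by d5 = -159/80 → (-159/80, 77/20)
  seg 4: down by d6 = 9/5 → (-159/80, 41/20)
  seg 5: left by d8 = 2/5 → (-191/80, 41/20)
  seg 6: left by d5 = -159/80 → (-2/5, 41/20)
  seg 7: up by d5 = -159/80 → (-2/5, 1/16)

d4 = -11/20
d5 = -159/80
d6 = 9/5
d7 = 109/20
d8 = 2/5
endpoint = (-2/5, 1/16)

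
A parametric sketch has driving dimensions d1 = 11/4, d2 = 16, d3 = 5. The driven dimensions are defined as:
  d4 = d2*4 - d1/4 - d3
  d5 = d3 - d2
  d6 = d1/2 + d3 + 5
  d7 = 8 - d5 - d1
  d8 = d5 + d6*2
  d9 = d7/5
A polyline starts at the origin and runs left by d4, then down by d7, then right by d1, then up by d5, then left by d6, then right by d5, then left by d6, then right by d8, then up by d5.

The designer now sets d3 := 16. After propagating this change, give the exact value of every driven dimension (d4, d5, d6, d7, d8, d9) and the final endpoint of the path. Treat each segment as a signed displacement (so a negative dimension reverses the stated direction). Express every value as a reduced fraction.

d4 = 757/16
d5 = 0
d6 = 179/8
d7 = 21/4
d8 = 179/4
d9 = 21/20
endpoint = (-713/16, -21/4)

Apply edit: d3 := 16
  d4 = d2*4 - d1/4 - d3 = 757/16
  d5 = d3 - d2 = 0
  d6 = d1/2 + d3 + 5 = 179/8
  d7 = 8 - d5 - d1 = 21/4
  d8 = d5 + d6*2 = 179/4
  d9 = d7/5 = 21/20
Walk from origin (0, 0):
  seg 1: left by d4 = 757/16 → (-757/16, 0)
  seg 2: down by d7 = 21/4 → (-757/16, -21/4)
  seg 3: right by d1 = 11/4 → (-713/16, -21/4)
  seg 4: up by d5 = 0 → (-713/16, -21/4)
  seg 5: left by d6 = 179/8 → (-1071/16, -21/4)
  seg 6: right by d5 = 0 → (-1071/16, -21/4)
  seg 7: left by d6 = 179/8 → (-1429/16, -21/4)
  seg 8: right by d8 = 179/4 → (-713/16, -21/4)
  seg 9: up by d5 = 0 → (-713/16, -21/4)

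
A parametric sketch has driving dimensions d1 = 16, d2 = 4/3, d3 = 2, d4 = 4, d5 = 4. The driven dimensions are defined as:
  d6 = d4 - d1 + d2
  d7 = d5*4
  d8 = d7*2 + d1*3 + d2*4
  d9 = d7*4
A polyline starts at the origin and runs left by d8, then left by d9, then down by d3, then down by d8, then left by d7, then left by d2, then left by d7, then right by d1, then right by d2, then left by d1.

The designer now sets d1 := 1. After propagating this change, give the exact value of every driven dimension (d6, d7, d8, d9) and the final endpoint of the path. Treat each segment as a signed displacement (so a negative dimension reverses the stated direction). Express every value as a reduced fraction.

Apply edit: d1 := 1
  d6 = d4 - d1 + d2 = 13/3
  d7 = d5*4 = 16
  d8 = d7*2 + d1*3 + d2*4 = 121/3
  d9 = d7*4 = 64
Walk from origin (0, 0):
  seg 1: left by d8 = 121/3 → (-121/3, 0)
  seg 2: left by d9 = 64 → (-313/3, 0)
  seg 3: down by d3 = 2 → (-313/3, -2)
  seg 4: down by d8 = 121/3 → (-313/3, -127/3)
  seg 5: left by d7 = 16 → (-361/3, -127/3)
  seg 6: left by d2 = 4/3 → (-365/3, -127/3)
  seg 7: left by d7 = 16 → (-413/3, -127/3)
  seg 8: right by d1 = 1 → (-410/3, -127/3)
  seg 9: right by d2 = 4/3 → (-406/3, -127/3)
  seg 10: left by d1 = 1 → (-409/3, -127/3)

d6 = 13/3
d7 = 16
d8 = 121/3
d9 = 64
endpoint = (-409/3, -127/3)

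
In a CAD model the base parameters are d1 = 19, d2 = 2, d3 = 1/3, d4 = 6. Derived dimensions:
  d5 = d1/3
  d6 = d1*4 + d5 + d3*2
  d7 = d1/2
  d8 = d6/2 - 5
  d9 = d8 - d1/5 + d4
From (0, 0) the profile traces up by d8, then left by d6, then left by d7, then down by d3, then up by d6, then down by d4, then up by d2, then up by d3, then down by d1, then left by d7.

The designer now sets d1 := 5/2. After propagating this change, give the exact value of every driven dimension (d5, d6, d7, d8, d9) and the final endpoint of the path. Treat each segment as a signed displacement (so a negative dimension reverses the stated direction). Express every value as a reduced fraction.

d5 = 5/6
d6 = 23/2
d7 = 5/4
d8 = 3/4
d9 = 25/4
endpoint = (-14, 23/4)

Apply edit: d1 := 5/2
  d5 = d1/3 = 5/6
  d6 = d1*4 + d5 + d3*2 = 23/2
  d7 = d1/2 = 5/4
  d8 = d6/2 - 5 = 3/4
  d9 = d8 - d1/5 + d4 = 25/4
Walk from origin (0, 0):
  seg 1: up by d8 = 3/4 → (0, 3/4)
  seg 2: left by d6 = 23/2 → (-23/2, 3/4)
  seg 3: left by d7 = 5/4 → (-51/4, 3/4)
  seg 4: down by d3 = 1/3 → (-51/4, 5/12)
  seg 5: up by d6 = 23/2 → (-51/4, 143/12)
  seg 6: down by d4 = 6 → (-51/4, 71/12)
  seg 7: up by d2 = 2 → (-51/4, 95/12)
  seg 8: up by d3 = 1/3 → (-51/4, 33/4)
  seg 9: down by d1 = 5/2 → (-51/4, 23/4)
  seg 10: left by d7 = 5/4 → (-14, 23/4)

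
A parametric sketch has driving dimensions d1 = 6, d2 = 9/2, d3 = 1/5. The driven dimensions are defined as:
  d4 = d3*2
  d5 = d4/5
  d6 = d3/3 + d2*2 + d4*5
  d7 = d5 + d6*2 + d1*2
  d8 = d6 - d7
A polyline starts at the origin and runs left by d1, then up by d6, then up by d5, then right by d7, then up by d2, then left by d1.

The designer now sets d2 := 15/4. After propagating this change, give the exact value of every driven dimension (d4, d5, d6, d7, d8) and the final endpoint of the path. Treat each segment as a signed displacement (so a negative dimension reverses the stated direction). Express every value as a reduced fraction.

d4 = 2/5
d5 = 2/25
d6 = 287/30
d7 = 2341/75
d8 = -3247/150
endpoint = (1441/75, 4019/300)

Apply edit: d2 := 15/4
  d4 = d3*2 = 2/5
  d5 = d4/5 = 2/25
  d6 = d3/3 + d2*2 + d4*5 = 287/30
  d7 = d5 + d6*2 + d1*2 = 2341/75
  d8 = d6 - d7 = -3247/150
Walk from origin (0, 0):
  seg 1: left by d1 = 6 → (-6, 0)
  seg 2: up by d6 = 287/30 → (-6, 287/30)
  seg 3: up by d5 = 2/25 → (-6, 1447/150)
  seg 4: right by d7 = 2341/75 → (1891/75, 1447/150)
  seg 5: up by d2 = 15/4 → (1891/75, 4019/300)
  seg 6: left by d1 = 6 → (1441/75, 4019/300)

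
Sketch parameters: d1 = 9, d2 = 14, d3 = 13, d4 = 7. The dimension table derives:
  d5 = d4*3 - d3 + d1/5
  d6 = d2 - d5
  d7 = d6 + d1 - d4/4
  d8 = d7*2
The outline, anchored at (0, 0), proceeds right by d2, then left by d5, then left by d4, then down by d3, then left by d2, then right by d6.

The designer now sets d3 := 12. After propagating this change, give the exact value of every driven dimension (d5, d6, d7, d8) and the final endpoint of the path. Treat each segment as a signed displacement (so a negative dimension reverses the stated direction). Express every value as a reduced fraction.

d5 = 54/5
d6 = 16/5
d7 = 209/20
d8 = 209/10
endpoint = (-73/5, -12)

Apply edit: d3 := 12
  d5 = d4*3 - d3 + d1/5 = 54/5
  d6 = d2 - d5 = 16/5
  d7 = d6 + d1 - d4/4 = 209/20
  d8 = d7*2 = 209/10
Walk from origin (0, 0):
  seg 1: right by d2 = 14 → (14, 0)
  seg 2: left by d5 = 54/5 → (16/5, 0)
  seg 3: left by d4 = 7 → (-19/5, 0)
  seg 4: down by d3 = 12 → (-19/5, -12)
  seg 5: left by d2 = 14 → (-89/5, -12)
  seg 6: right by d6 = 16/5 → (-73/5, -12)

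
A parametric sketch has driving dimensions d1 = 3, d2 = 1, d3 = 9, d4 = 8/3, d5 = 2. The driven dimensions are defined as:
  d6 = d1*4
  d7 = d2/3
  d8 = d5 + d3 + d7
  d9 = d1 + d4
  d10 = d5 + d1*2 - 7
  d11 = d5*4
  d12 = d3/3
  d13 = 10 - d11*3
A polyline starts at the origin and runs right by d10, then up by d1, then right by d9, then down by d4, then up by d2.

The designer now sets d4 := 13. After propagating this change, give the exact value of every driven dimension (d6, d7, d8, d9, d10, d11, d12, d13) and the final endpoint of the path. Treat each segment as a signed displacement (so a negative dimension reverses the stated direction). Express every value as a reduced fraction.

d6 = 12
d7 = 1/3
d8 = 34/3
d9 = 16
d10 = 1
d11 = 8
d12 = 3
d13 = -14
endpoint = (17, -9)

Apply edit: d4 := 13
  d6 = d1*4 = 12
  d7 = d2/3 = 1/3
  d8 = d5 + d3 + d7 = 34/3
  d9 = d1 + d4 = 16
  d10 = d5 + d1*2 - 7 = 1
  d11 = d5*4 = 8
  d12 = d3/3 = 3
  d13 = 10 - d11*3 = -14
Walk from origin (0, 0):
  seg 1: right by d10 = 1 → (1, 0)
  seg 2: up by d1 = 3 → (1, 3)
  seg 3: right by d9 = 16 → (17, 3)
  seg 4: down by d4 = 13 → (17, -10)
  seg 5: up by d2 = 1 → (17, -9)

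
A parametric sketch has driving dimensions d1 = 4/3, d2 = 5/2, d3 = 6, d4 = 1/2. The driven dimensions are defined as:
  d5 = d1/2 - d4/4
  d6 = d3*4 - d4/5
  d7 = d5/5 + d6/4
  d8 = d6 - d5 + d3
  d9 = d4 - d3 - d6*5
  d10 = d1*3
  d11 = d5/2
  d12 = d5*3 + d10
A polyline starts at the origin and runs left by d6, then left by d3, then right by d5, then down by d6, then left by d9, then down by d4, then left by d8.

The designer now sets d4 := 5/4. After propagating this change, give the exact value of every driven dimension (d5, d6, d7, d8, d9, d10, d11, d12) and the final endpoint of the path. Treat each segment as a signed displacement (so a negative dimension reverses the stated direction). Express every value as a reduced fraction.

Apply edit: d4 := 5/4
  d5 = d1/2 - d4/4 = 17/48
  d6 = d3*4 - d4/5 = 95/4
  d7 = d5/5 + d6/4 = 721/120
  d8 = d6 - d5 + d3 = 1411/48
  d9 = d4 - d3 - d6*5 = -247/2
  d10 = d1*3 = 4
  d11 = d5/2 = 17/96
  d12 = d5*3 + d10 = 81/16
Walk from origin (0, 0):
  seg 1: left by d6 = 95/4 → (-95/4, 0)
  seg 2: left by d3 = 6 → (-119/4, 0)
  seg 3: right by d5 = 17/48 → (-1411/48, 0)
  seg 4: down by d6 = 95/4 → (-1411/48, -95/4)
  seg 5: left by d9 = -247/2 → (4517/48, -95/4)
  seg 6: down by d4 = 5/4 → (4517/48, -25)
  seg 7: left by d8 = 1411/48 → (1553/24, -25)

d5 = 17/48
d6 = 95/4
d7 = 721/120
d8 = 1411/48
d9 = -247/2
d10 = 4
d11 = 17/96
d12 = 81/16
endpoint = (1553/24, -25)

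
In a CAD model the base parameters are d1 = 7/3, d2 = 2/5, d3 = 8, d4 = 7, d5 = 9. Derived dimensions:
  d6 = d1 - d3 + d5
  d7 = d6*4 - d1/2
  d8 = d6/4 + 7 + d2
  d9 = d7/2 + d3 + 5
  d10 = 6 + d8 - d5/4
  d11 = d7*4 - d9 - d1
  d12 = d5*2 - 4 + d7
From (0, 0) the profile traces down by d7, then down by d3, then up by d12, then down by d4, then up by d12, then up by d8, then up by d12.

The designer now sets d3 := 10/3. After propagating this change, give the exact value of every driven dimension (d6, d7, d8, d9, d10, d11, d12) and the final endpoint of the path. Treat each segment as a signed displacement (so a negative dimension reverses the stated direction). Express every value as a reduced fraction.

Apply edit: d3 := 10/3
  d6 = d1 - d3 + d5 = 8
  d7 = d6*4 - d1/2 = 185/6
  d8 = d6/4 + 7 + d2 = 47/5
  d9 = d7/2 + d3 + 5 = 95/4
  d10 = 6 + d8 - d5/4 = 263/20
  d11 = d7*4 - d9 - d1 = 389/4
  d12 = d5*2 - 4 + d7 = 269/6
Walk from origin (0, 0):
  seg 1: down by d7 = 185/6 → (0, -185/6)
  seg 2: down by d3 = 10/3 → (0, -205/6)
  seg 3: up by d12 = 269/6 → (0, 32/3)
  seg 4: down by d4 = 7 → (0, 11/3)
  seg 5: up by d12 = 269/6 → (0, 97/2)
  seg 6: up by d8 = 47/5 → (0, 579/10)
  seg 7: up by d12 = 269/6 → (0, 1541/15)

d6 = 8
d7 = 185/6
d8 = 47/5
d9 = 95/4
d10 = 263/20
d11 = 389/4
d12 = 269/6
endpoint = (0, 1541/15)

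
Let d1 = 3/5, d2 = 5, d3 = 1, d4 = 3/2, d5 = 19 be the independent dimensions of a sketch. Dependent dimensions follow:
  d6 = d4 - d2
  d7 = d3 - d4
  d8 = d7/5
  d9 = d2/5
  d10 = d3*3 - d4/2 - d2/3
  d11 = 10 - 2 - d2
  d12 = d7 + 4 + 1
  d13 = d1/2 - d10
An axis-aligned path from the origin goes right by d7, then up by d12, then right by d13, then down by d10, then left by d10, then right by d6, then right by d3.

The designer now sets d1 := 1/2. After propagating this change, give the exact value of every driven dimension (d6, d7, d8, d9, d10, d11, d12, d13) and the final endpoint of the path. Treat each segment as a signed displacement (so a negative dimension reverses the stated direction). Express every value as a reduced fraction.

d6 = -7/2
d7 = -1/2
d8 = -1/10
d9 = 1
d10 = 7/12
d11 = 3
d12 = 9/2
d13 = -1/3
endpoint = (-47/12, 47/12)

Apply edit: d1 := 1/2
  d6 = d4 - d2 = -7/2
  d7 = d3 - d4 = -1/2
  d8 = d7/5 = -1/10
  d9 = d2/5 = 1
  d10 = d3*3 - d4/2 - d2/3 = 7/12
  d11 = 10 - 2 - d2 = 3
  d12 = d7 + 4 + 1 = 9/2
  d13 = d1/2 - d10 = -1/3
Walk from origin (0, 0):
  seg 1: right by d7 = -1/2 → (-1/2, 0)
  seg 2: up by d12 = 9/2 → (-1/2, 9/2)
  seg 3: right by d13 = -1/3 → (-5/6, 9/2)
  seg 4: down by d10 = 7/12 → (-5/6, 47/12)
  seg 5: left by d10 = 7/12 → (-17/12, 47/12)
  seg 6: right by d6 = -7/2 → (-59/12, 47/12)
  seg 7: right by d3 = 1 → (-47/12, 47/12)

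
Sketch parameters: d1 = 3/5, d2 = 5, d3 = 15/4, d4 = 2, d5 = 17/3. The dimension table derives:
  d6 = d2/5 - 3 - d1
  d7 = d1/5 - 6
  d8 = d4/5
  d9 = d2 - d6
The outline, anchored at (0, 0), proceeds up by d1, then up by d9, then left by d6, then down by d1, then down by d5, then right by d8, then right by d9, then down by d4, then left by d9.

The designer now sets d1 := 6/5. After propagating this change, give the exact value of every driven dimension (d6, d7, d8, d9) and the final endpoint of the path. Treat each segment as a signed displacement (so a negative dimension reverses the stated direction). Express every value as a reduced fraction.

d6 = -16/5
d7 = -144/25
d8 = 2/5
d9 = 41/5
endpoint = (18/5, 8/15)

Apply edit: d1 := 6/5
  d6 = d2/5 - 3 - d1 = -16/5
  d7 = d1/5 - 6 = -144/25
  d8 = d4/5 = 2/5
  d9 = d2 - d6 = 41/5
Walk from origin (0, 0):
  seg 1: up by d1 = 6/5 → (0, 6/5)
  seg 2: up by d9 = 41/5 → (0, 47/5)
  seg 3: left by d6 = -16/5 → (16/5, 47/5)
  seg 4: down by d1 = 6/5 → (16/5, 41/5)
  seg 5: down by d5 = 17/3 → (16/5, 38/15)
  seg 6: right by d8 = 2/5 → (18/5, 38/15)
  seg 7: right by d9 = 41/5 → (59/5, 38/15)
  seg 8: down by d4 = 2 → (59/5, 8/15)
  seg 9: left by d9 = 41/5 → (18/5, 8/15)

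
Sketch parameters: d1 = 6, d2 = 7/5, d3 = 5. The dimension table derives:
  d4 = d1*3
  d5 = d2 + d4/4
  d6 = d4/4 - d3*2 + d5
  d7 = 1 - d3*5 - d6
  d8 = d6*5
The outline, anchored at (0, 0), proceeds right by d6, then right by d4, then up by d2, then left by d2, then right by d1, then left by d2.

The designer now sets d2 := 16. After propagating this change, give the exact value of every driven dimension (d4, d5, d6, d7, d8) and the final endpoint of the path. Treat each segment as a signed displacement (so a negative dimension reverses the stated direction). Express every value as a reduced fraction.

d4 = 18
d5 = 41/2
d6 = 15
d7 = -39
d8 = 75
endpoint = (7, 16)

Apply edit: d2 := 16
  d4 = d1*3 = 18
  d5 = d2 + d4/4 = 41/2
  d6 = d4/4 - d3*2 + d5 = 15
  d7 = 1 - d3*5 - d6 = -39
  d8 = d6*5 = 75
Walk from origin (0, 0):
  seg 1: right by d6 = 15 → (15, 0)
  seg 2: right by d4 = 18 → (33, 0)
  seg 3: up by d2 = 16 → (33, 16)
  seg 4: left by d2 = 16 → (17, 16)
  seg 5: right by d1 = 6 → (23, 16)
  seg 6: left by d2 = 16 → (7, 16)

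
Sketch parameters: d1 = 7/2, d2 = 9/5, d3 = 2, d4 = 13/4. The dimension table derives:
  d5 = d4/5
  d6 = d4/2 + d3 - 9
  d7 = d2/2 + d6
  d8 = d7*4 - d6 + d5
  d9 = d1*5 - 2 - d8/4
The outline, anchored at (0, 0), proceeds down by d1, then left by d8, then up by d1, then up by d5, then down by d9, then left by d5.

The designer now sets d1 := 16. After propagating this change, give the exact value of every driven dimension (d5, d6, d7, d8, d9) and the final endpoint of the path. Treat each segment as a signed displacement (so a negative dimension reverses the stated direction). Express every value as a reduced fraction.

Apply edit: d1 := 16
  d5 = d4/5 = 13/20
  d6 = d4/2 + d3 - 9 = -43/8
  d7 = d2/2 + d6 = -179/40
  d8 = d7*4 - d6 + d5 = -95/8
  d9 = d1*5 - 2 - d8/4 = 2591/32
Walk from origin (0, 0):
  seg 1: down by d1 = 16 → (0, -16)
  seg 2: left by d8 = -95/8 → (95/8, -16)
  seg 3: up by d1 = 16 → (95/8, 0)
  seg 4: up by d5 = 13/20 → (95/8, 13/20)
  seg 5: down by d9 = 2591/32 → (95/8, -12851/160)
  seg 6: left by d5 = 13/20 → (449/40, -12851/160)

d5 = 13/20
d6 = -43/8
d7 = -179/40
d8 = -95/8
d9 = 2591/32
endpoint = (449/40, -12851/160)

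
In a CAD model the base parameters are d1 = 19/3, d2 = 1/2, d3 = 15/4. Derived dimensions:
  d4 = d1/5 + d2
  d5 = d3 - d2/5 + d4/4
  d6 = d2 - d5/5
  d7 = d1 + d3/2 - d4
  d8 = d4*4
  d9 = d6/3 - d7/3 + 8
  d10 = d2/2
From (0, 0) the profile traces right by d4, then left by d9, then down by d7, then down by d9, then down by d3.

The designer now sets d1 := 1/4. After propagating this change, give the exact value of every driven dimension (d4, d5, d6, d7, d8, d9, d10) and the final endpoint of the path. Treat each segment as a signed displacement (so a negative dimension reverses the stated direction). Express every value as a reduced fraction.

Apply edit: d1 := 1/4
  d4 = d1/5 + d2 = 11/20
  d5 = d3 - d2/5 + d4/4 = 303/80
  d6 = d2 - d5/5 = -103/400
  d7 = d1 + d3/2 - d4 = 63/40
  d8 = d4*4 = 11/5
  d9 = d6/3 - d7/3 + 8 = 8867/1200
  d10 = d2/2 = 1/4
Walk from origin (0, 0):
  seg 1: right by d4 = 11/20 → (11/20, 0)
  seg 2: left by d9 = 8867/1200 → (-8207/1200, 0)
  seg 3: down by d7 = 63/40 → (-8207/1200, -63/40)
  seg 4: down by d9 = 8867/1200 → (-8207/1200, -10757/1200)
  seg 5: down by d3 = 15/4 → (-8207/1200, -15257/1200)

d4 = 11/20
d5 = 303/80
d6 = -103/400
d7 = 63/40
d8 = 11/5
d9 = 8867/1200
d10 = 1/4
endpoint = (-8207/1200, -15257/1200)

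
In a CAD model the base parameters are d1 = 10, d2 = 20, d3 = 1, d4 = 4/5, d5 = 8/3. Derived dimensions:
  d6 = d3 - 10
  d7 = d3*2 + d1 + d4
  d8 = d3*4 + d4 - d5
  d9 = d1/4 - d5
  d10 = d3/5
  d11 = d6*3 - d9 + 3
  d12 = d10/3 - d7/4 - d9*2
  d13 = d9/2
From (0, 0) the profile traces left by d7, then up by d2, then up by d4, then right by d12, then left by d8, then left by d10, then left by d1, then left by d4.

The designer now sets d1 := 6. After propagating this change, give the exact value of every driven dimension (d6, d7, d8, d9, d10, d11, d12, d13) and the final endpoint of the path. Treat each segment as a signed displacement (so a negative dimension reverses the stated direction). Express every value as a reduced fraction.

Apply edit: d1 := 6
  d6 = d3 - 10 = -9
  d7 = d3*2 + d1 + d4 = 44/5
  d8 = d3*4 + d4 - d5 = 32/15
  d9 = d1/4 - d5 = -7/6
  d10 = d3/5 = 1/5
  d11 = d6*3 - d9 + 3 = -137/6
  d12 = d10/3 - d7/4 - d9*2 = 1/5
  d13 = d9/2 = -7/12
Walk from origin (0, 0):
  seg 1: left by d7 = 44/5 → (-44/5, 0)
  seg 2: up by d2 = 20 → (-44/5, 20)
  seg 3: up by d4 = 4/5 → (-44/5, 104/5)
  seg 4: right by d12 = 1/5 → (-43/5, 104/5)
  seg 5: left by d8 = 32/15 → (-161/15, 104/5)
  seg 6: left by d10 = 1/5 → (-164/15, 104/5)
  seg 7: left by d1 = 6 → (-254/15, 104/5)
  seg 8: left by d4 = 4/5 → (-266/15, 104/5)

d6 = -9
d7 = 44/5
d8 = 32/15
d9 = -7/6
d10 = 1/5
d11 = -137/6
d12 = 1/5
d13 = -7/12
endpoint = (-266/15, 104/5)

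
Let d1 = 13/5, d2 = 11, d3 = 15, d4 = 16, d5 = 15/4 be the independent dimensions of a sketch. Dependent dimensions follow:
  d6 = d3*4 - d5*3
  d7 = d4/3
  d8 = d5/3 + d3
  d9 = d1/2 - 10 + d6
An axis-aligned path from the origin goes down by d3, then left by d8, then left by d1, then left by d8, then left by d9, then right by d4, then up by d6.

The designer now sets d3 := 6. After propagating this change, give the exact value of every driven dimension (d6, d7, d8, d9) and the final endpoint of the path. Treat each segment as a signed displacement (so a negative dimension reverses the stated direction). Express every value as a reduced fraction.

Apply edit: d3 := 6
  d6 = d3*4 - d5*3 = 51/4
  d7 = d4/3 = 16/3
  d8 = d5/3 + d3 = 29/4
  d9 = d1/2 - 10 + d6 = 81/20
Walk from origin (0, 0):
  seg 1: down by d3 = 6 → (0, -6)
  seg 2: left by d8 = 29/4 → (-29/4, -6)
  seg 3: left by d1 = 13/5 → (-197/20, -6)
  seg 4: left by d8 = 29/4 → (-171/10, -6)
  seg 5: left by d9 = 81/20 → (-423/20, -6)
  seg 6: right by d4 = 16 → (-103/20, -6)
  seg 7: up by d6 = 51/4 → (-103/20, 27/4)

d6 = 51/4
d7 = 16/3
d8 = 29/4
d9 = 81/20
endpoint = (-103/20, 27/4)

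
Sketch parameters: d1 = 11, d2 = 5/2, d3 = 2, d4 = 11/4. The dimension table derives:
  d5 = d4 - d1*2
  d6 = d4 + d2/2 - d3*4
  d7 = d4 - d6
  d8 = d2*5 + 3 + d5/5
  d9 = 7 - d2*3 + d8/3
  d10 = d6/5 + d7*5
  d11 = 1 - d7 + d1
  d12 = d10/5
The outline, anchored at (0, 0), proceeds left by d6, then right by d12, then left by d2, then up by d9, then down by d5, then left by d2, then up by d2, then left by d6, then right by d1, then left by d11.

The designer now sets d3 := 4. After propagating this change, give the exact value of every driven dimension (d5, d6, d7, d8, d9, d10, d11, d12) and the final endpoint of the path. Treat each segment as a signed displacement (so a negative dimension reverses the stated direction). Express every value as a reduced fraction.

d5 = -77/4
d6 = -12
d7 = 59/4
d8 = 233/20
d9 = 203/60
d10 = 1427/20
d11 = -11/4
d12 = 1427/100
endpoint = (2351/50, 377/15)

Apply edit: d3 := 4
  d5 = d4 - d1*2 = -77/4
  d6 = d4 + d2/2 - d3*4 = -12
  d7 = d4 - d6 = 59/4
  d8 = d2*5 + 3 + d5/5 = 233/20
  d9 = 7 - d2*3 + d8/3 = 203/60
  d10 = d6/5 + d7*5 = 1427/20
  d11 = 1 - d7 + d1 = -11/4
  d12 = d10/5 = 1427/100
Walk from origin (0, 0):
  seg 1: left by d6 = -12 → (12, 0)
  seg 2: right by d12 = 1427/100 → (2627/100, 0)
  seg 3: left by d2 = 5/2 → (2377/100, 0)
  seg 4: up by d9 = 203/60 → (2377/100, 203/60)
  seg 5: down by d5 = -77/4 → (2377/100, 679/30)
  seg 6: left by d2 = 5/2 → (2127/100, 679/30)
  seg 7: up by d2 = 5/2 → (2127/100, 377/15)
  seg 8: left by d6 = -12 → (3327/100, 377/15)
  seg 9: right by d1 = 11 → (4427/100, 377/15)
  seg 10: left by d11 = -11/4 → (2351/50, 377/15)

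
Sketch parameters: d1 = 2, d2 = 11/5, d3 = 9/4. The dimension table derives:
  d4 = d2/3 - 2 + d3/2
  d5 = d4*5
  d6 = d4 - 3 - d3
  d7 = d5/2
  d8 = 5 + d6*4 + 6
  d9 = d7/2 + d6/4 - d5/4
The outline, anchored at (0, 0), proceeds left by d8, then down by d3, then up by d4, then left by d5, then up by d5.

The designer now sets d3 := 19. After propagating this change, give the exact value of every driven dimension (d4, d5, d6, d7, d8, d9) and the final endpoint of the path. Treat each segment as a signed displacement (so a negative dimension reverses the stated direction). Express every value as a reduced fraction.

d4 = 247/30
d5 = 247/6
d6 = -413/30
d7 = 247/12
d8 = -661/15
d9 = -413/120
endpoint = (29/10, 152/5)

Apply edit: d3 := 19
  d4 = d2/3 - 2 + d3/2 = 247/30
  d5 = d4*5 = 247/6
  d6 = d4 - 3 - d3 = -413/30
  d7 = d5/2 = 247/12
  d8 = 5 + d6*4 + 6 = -661/15
  d9 = d7/2 + d6/4 - d5/4 = -413/120
Walk from origin (0, 0):
  seg 1: left by d8 = -661/15 → (661/15, 0)
  seg 2: down by d3 = 19 → (661/15, -19)
  seg 3: up by d4 = 247/30 → (661/15, -323/30)
  seg 4: left by d5 = 247/6 → (29/10, -323/30)
  seg 5: up by d5 = 247/6 → (29/10, 152/5)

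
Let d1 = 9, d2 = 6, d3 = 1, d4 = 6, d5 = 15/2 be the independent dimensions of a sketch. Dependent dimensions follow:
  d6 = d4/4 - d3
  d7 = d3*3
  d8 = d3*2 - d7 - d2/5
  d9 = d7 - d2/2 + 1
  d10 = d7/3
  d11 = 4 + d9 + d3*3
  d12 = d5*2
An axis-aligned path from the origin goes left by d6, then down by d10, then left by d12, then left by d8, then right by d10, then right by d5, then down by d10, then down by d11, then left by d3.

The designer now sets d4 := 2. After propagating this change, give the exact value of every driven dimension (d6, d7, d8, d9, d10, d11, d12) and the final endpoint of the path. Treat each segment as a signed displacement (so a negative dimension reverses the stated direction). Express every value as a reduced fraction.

d6 = -1/2
d7 = 3
d8 = -11/5
d9 = 1
d10 = 1
d11 = 8
d12 = 15
endpoint = (-24/5, -10)

Apply edit: d4 := 2
  d6 = d4/4 - d3 = -1/2
  d7 = d3*3 = 3
  d8 = d3*2 - d7 - d2/5 = -11/5
  d9 = d7 - d2/2 + 1 = 1
  d10 = d7/3 = 1
  d11 = 4 + d9 + d3*3 = 8
  d12 = d5*2 = 15
Walk from origin (0, 0):
  seg 1: left by d6 = -1/2 → (1/2, 0)
  seg 2: down by d10 = 1 → (1/2, -1)
  seg 3: left by d12 = 15 → (-29/2, -1)
  seg 4: left by d8 = -11/5 → (-123/10, -1)
  seg 5: right by d10 = 1 → (-113/10, -1)
  seg 6: right by d5 = 15/2 → (-19/5, -1)
  seg 7: down by d10 = 1 → (-19/5, -2)
  seg 8: down by d11 = 8 → (-19/5, -10)
  seg 9: left by d3 = 1 → (-24/5, -10)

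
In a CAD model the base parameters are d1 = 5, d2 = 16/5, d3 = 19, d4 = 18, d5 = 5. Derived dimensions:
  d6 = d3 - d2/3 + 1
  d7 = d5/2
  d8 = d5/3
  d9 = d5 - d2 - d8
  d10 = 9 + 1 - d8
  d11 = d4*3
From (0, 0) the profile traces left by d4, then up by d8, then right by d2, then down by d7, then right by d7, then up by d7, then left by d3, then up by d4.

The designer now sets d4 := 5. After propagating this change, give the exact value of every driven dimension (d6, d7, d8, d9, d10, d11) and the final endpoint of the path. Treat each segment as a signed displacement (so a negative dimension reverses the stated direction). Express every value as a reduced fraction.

Apply edit: d4 := 5
  d6 = d3 - d2/3 + 1 = 284/15
  d7 = d5/2 = 5/2
  d8 = d5/3 = 5/3
  d9 = d5 - d2 - d8 = 2/15
  d10 = 9 + 1 - d8 = 25/3
  d11 = d4*3 = 15
Walk from origin (0, 0):
  seg 1: left by d4 = 5 → (-5, 0)
  seg 2: up by d8 = 5/3 → (-5, 5/3)
  seg 3: right by d2 = 16/5 → (-9/5, 5/3)
  seg 4: down by d7 = 5/2 → (-9/5, -5/6)
  seg 5: right by d7 = 5/2 → (7/10, -5/6)
  seg 6: up by d7 = 5/2 → (7/10, 5/3)
  seg 7: left by d3 = 19 → (-183/10, 5/3)
  seg 8: up by d4 = 5 → (-183/10, 20/3)

d6 = 284/15
d7 = 5/2
d8 = 5/3
d9 = 2/15
d10 = 25/3
d11 = 15
endpoint = (-183/10, 20/3)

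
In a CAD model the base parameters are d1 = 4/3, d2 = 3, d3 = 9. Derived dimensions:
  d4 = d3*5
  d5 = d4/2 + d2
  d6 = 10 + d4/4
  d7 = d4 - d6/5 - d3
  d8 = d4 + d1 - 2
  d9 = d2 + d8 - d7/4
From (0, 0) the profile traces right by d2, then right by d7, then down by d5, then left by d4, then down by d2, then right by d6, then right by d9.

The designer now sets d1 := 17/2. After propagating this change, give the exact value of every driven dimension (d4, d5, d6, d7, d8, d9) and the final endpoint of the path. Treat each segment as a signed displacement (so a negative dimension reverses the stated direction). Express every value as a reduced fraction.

d4 = 45
d5 = 51/2
d6 = 85/4
d7 = 127/4
d8 = 103/2
d9 = 745/16
endpoint = (921/16, -57/2)

Apply edit: d1 := 17/2
  d4 = d3*5 = 45
  d5 = d4/2 + d2 = 51/2
  d6 = 10 + d4/4 = 85/4
  d7 = d4 - d6/5 - d3 = 127/4
  d8 = d4 + d1 - 2 = 103/2
  d9 = d2 + d8 - d7/4 = 745/16
Walk from origin (0, 0):
  seg 1: right by d2 = 3 → (3, 0)
  seg 2: right by d7 = 127/4 → (139/4, 0)
  seg 3: down by d5 = 51/2 → (139/4, -51/2)
  seg 4: left by d4 = 45 → (-41/4, -51/2)
  seg 5: down by d2 = 3 → (-41/4, -57/2)
  seg 6: right by d6 = 85/4 → (11, -57/2)
  seg 7: right by d9 = 745/16 → (921/16, -57/2)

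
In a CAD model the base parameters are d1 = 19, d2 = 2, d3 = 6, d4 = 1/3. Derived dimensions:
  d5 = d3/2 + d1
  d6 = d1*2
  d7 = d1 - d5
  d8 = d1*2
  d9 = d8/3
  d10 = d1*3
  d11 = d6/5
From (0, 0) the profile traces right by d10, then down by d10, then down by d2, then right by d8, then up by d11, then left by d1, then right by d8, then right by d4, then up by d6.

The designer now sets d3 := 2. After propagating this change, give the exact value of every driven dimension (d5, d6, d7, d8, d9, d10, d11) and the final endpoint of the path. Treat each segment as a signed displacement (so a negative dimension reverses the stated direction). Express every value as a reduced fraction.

Apply edit: d3 := 2
  d5 = d3/2 + d1 = 20
  d6 = d1*2 = 38
  d7 = d1 - d5 = -1
  d8 = d1*2 = 38
  d9 = d8/3 = 38/3
  d10 = d1*3 = 57
  d11 = d6/5 = 38/5
Walk from origin (0, 0):
  seg 1: right by d10 = 57 → (57, 0)
  seg 2: down by d10 = 57 → (57, -57)
  seg 3: down by d2 = 2 → (57, -59)
  seg 4: right by d8 = 38 → (95, -59)
  seg 5: up by d11 = 38/5 → (95, -257/5)
  seg 6: left by d1 = 19 → (76, -257/5)
  seg 7: right by d8 = 38 → (114, -257/5)
  seg 8: right by d4 = 1/3 → (343/3, -257/5)
  seg 9: up by d6 = 38 → (343/3, -67/5)

d5 = 20
d6 = 38
d7 = -1
d8 = 38
d9 = 38/3
d10 = 57
d11 = 38/5
endpoint = (343/3, -67/5)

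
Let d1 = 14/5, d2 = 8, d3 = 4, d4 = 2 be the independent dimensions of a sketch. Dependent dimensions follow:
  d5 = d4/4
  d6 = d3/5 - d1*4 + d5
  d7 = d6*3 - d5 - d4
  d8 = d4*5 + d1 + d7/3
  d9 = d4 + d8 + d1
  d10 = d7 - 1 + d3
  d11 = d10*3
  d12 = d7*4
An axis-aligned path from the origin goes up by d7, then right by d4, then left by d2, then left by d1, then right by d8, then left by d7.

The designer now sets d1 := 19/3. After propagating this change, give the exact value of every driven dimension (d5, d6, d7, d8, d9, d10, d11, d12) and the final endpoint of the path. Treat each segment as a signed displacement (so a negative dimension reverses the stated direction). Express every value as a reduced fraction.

d5 = 1/2
d6 = -721/30
d7 = -373/5
d8 = -128/15
d9 = -1/5
d10 = -358/5
d11 = -1074/5
d12 = -1492/5
endpoint = (806/15, -373/5)

Apply edit: d1 := 19/3
  d5 = d4/4 = 1/2
  d6 = d3/5 - d1*4 + d5 = -721/30
  d7 = d6*3 - d5 - d4 = -373/5
  d8 = d4*5 + d1 + d7/3 = -128/15
  d9 = d4 + d8 + d1 = -1/5
  d10 = d7 - 1 + d3 = -358/5
  d11 = d10*3 = -1074/5
  d12 = d7*4 = -1492/5
Walk from origin (0, 0):
  seg 1: up by d7 = -373/5 → (0, -373/5)
  seg 2: right by d4 = 2 → (2, -373/5)
  seg 3: left by d2 = 8 → (-6, -373/5)
  seg 4: left by d1 = 19/3 → (-37/3, -373/5)
  seg 5: right by d8 = -128/15 → (-313/15, -373/5)
  seg 6: left by d7 = -373/5 → (806/15, -373/5)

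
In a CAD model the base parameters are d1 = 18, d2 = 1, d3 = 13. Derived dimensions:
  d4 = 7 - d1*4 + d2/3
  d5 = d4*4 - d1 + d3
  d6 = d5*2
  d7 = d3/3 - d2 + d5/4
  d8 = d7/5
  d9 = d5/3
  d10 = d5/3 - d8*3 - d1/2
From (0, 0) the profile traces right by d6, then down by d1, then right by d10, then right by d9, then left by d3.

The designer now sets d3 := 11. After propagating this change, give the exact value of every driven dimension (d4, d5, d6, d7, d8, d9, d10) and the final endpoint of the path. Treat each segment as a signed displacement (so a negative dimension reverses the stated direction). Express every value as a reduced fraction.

d4 = -194/3
d5 = -797/3
d6 = -1594/3
d7 = -255/4
d8 = -51/4
d9 = -797/9
d10 = -2135/36
endpoint = (-24847/36, -18)

Apply edit: d3 := 11
  d4 = 7 - d1*4 + d2/3 = -194/3
  d5 = d4*4 - d1 + d3 = -797/3
  d6 = d5*2 = -1594/3
  d7 = d3/3 - d2 + d5/4 = -255/4
  d8 = d7/5 = -51/4
  d9 = d5/3 = -797/9
  d10 = d5/3 - d8*3 - d1/2 = -2135/36
Walk from origin (0, 0):
  seg 1: right by d6 = -1594/3 → (-1594/3, 0)
  seg 2: down by d1 = 18 → (-1594/3, -18)
  seg 3: right by d10 = -2135/36 → (-21263/36, -18)
  seg 4: right by d9 = -797/9 → (-24451/36, -18)
  seg 5: left by d3 = 11 → (-24847/36, -18)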